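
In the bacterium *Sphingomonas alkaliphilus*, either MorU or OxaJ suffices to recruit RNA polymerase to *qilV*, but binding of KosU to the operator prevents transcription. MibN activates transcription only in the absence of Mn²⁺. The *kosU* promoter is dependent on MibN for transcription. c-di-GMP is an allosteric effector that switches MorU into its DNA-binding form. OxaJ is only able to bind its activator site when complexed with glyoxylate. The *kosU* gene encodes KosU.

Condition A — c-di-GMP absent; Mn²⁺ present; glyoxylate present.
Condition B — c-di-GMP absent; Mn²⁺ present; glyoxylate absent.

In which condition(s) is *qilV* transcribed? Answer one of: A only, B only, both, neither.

Condition A:
c-di-GMP is absent, so MorU is inactive.
Mn²⁺ is present, so MibN is inactive.
Required activator MibN is absent, so *kosU* is not transcribed.
So KosU is not produced.
Glyoxylate is present, so OxaJ is active.
Activator OxaJ is present, so *qilV* is transcribed.
→ *qilV* is ON in A.
Condition B:
c-di-GMP is absent, so MorU is inactive.
Mn²⁺ is present, so MibN is inactive.
Required activator MibN is absent, so *kosU* is not transcribed.
So KosU is not produced.
Glyoxylate is absent, so OxaJ is inactive.
No activator is available at the *qilV* promoter, so *qilV* is not transcribed.
→ *qilV* is OFF in B.

A only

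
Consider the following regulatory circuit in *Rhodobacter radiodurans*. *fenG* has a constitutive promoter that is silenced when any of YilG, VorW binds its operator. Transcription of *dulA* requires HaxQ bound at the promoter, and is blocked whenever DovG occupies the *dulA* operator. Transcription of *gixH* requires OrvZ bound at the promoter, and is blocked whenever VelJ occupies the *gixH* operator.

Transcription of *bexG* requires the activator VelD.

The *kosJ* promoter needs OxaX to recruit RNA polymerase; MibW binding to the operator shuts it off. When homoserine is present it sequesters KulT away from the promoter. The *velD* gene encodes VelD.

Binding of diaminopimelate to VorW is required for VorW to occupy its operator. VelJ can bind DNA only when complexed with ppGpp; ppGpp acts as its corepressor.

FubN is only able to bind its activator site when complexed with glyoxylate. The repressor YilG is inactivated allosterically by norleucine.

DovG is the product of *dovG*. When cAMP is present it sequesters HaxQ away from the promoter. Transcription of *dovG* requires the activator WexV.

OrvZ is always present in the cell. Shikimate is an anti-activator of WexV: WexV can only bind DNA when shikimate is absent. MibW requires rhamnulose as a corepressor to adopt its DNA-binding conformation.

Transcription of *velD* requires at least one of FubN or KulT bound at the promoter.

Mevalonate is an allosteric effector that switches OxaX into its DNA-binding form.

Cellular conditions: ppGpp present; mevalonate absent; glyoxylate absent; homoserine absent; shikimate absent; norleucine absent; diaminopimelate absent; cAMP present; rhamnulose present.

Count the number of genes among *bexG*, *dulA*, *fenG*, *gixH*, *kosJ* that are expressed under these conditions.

1

Glyoxylate is absent, so FubN is inactive.
Homoserine is absent, so KulT is active.
Activator KulT is present, so *velD* is transcribed.
So VelD is produced and active.
No repressor is bound and VelD is active, so *bexG* is transcribed.
→ *bexG* is ON.
cAMP is present, so HaxQ is inactive.
Shikimate is absent, so WexV is active.
No repressor is bound and WexV is active, so *dovG* is transcribed.
So DovG is produced and active.
With repressor DovG bound, *dulA* is not transcribed.
→ *dulA* is OFF.
Norleucine is absent, so YilG is active.
Diaminopimelate is absent, so VorW is inactive.
With repressor YilG bound, *fenG* is not transcribed.
→ *fenG* is OFF.
ppGpp is present, so VelJ is active.
OrvZ is produced constitutively and is active.
With repressor VelJ bound, *gixH* is not transcribed.
→ *gixH* is OFF.
Rhamnulose is present, so MibW is active.
Mevalonate is absent, so OxaX is inactive.
With repressor MibW bound, *kosJ* is not transcribed.
→ *kosJ* is OFF.
1 of the 5 genes is transcribed.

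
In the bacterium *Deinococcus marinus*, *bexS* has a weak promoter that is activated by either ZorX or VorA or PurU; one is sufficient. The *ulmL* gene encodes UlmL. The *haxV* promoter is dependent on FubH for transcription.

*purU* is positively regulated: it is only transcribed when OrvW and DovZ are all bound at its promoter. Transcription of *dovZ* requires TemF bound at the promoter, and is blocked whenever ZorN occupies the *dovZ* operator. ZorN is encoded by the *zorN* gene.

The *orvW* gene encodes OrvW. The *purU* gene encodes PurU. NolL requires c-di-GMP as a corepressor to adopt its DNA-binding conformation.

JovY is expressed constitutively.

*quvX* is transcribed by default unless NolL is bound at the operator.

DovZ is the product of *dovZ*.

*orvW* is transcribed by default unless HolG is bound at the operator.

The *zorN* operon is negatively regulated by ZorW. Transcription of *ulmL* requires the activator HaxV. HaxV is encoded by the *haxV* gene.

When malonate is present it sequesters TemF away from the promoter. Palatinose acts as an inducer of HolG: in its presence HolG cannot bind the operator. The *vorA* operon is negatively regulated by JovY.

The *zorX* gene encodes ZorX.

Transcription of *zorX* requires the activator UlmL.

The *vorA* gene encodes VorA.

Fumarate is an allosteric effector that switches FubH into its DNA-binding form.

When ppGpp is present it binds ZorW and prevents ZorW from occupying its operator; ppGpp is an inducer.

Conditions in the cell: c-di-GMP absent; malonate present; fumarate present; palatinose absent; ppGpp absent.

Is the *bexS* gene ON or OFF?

ON

Fumarate is present, so FubH is active.
No repressor is bound and FubH is active, so *haxV* is transcribed.
So HaxV is produced and active.
No repressor is bound and HaxV is active, so *ulmL* is transcribed.
So UlmL is produced and active.
No repressor is bound and UlmL is active, so *zorX* is transcribed.
So ZorX is produced and active.
JovY is produced constitutively and is active.
With repressor JovY bound, *vorA* is not transcribed.
So VorA is not produced.
Palatinose is absent, so HolG is active.
With repressor HolG bound, *orvW* is not transcribed.
So OrvW is not produced.
ppGpp is absent, so ZorW is active.
With repressor ZorW bound, *zorN* is not transcribed.
So ZorN is not produced.
Malonate is present, so TemF is inactive.
Required activator TemF is absent, so *dovZ* is not transcribed.
So DovZ is not produced.
Required activator OrvW is absent, so *purU* is not transcribed.
So PurU is not produced.
Activator ZorX is present, so *bexS* is transcribed.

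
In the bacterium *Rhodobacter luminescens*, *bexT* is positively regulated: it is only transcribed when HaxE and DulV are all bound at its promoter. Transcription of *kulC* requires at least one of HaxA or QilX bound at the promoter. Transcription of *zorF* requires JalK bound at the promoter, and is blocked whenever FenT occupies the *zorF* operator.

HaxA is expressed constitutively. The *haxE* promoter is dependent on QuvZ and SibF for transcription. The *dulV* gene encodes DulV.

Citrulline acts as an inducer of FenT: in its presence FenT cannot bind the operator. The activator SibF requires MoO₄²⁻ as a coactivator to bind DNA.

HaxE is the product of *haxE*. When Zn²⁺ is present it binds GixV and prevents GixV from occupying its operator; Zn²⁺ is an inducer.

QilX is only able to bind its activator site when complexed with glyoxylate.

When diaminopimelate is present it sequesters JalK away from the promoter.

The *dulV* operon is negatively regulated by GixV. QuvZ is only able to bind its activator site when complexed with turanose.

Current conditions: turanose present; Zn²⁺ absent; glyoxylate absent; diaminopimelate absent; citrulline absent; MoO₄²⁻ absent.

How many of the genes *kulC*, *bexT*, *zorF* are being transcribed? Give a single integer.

1

HaxA is produced constitutively and is active.
Glyoxylate is absent, so QilX is inactive.
Activator HaxA is present, so *kulC* is transcribed.
→ *kulC* is ON.
Turanose is present, so QuvZ is active.
MoO₄²⁻ is absent, so SibF is inactive.
Required activator SibF is absent, so *haxE* is not transcribed.
So HaxE is not produced.
Zn²⁺ is absent, so GixV is active.
With repressor GixV bound, *dulV* is not transcribed.
So DulV is not produced.
Required activator HaxE is absent, so *bexT* is not transcribed.
→ *bexT* is OFF.
Diaminopimelate is absent, so JalK is active.
Citrulline is absent, so FenT is active.
With repressor FenT bound, *zorF* is not transcribed.
→ *zorF* is OFF.
1 of the 3 genes is transcribed.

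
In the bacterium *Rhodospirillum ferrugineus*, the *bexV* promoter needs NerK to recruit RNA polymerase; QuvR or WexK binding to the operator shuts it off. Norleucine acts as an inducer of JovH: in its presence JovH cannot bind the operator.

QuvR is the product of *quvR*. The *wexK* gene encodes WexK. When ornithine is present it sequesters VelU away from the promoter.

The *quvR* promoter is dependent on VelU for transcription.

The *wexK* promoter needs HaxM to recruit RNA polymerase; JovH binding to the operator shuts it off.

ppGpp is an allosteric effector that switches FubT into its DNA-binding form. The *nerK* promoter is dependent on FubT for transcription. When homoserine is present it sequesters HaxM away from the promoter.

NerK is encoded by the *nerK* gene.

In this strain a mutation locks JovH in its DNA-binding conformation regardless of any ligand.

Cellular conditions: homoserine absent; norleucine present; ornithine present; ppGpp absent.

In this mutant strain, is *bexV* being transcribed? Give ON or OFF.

ppGpp is absent, so FubT is inactive.
Required activator FubT is absent, so *nerK* is not transcribed.
So NerK is not produced.
Ornithine is present, so VelU is inactive.
Required activator VelU is absent, so *quvR* is not transcribed.
So QuvR is not produced.
Homoserine is absent, so HaxM is active.
JovH is constitutively active in this strain.
With repressor JovH bound, *wexK* is not transcribed.
So WexK is not produced.
Required activator NerK is absent, so *bexV* is not transcribed.

OFF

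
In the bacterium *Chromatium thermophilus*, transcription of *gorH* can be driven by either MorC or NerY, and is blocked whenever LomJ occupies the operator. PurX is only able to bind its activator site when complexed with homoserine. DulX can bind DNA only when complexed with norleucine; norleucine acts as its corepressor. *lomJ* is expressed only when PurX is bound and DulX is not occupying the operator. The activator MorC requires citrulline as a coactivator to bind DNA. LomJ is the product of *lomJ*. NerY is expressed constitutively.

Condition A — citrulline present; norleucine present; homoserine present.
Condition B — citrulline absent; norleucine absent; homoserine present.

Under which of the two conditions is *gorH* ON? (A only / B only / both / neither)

Condition A:
Citrulline is present, so MorC is active.
NerY is produced constitutively and is active.
Norleucine is present, so DulX is active.
Homoserine is present, so PurX is active.
With repressor DulX bound, *lomJ* is not transcribed.
So LomJ is not produced.
Activator MorC is present, so *gorH* is transcribed.
→ *gorH* is ON in A.
Condition B:
Citrulline is absent, so MorC is inactive.
NerY is produced constitutively and is active.
Norleucine is absent, so DulX is inactive.
Homoserine is present, so PurX is active.
No repressor is bound and PurX is active, so *lomJ* is transcribed.
So LomJ is produced and active.
With repressor LomJ bound, *gorH* is not transcribed.
→ *gorH* is OFF in B.

A only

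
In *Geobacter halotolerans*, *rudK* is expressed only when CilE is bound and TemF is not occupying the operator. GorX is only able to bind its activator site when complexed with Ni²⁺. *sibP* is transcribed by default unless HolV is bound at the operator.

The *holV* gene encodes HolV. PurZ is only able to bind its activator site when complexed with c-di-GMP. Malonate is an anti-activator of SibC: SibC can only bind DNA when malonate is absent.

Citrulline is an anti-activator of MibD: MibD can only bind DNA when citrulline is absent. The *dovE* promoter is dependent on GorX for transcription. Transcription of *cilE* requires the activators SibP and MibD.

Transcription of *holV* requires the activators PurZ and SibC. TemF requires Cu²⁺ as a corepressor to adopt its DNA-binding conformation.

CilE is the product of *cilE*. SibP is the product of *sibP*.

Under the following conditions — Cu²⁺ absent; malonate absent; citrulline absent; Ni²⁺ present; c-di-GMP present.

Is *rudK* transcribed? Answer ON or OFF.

Cu²⁺ is absent, so TemF is inactive.
c-di-GMP is present, so PurZ is active.
Malonate is absent, so SibC is active.
No repressor is bound and PurZ and SibC are active, so *holV* is transcribed.
So HolV is produced and active.
With repressor HolV bound, *sibP* is not transcribed.
So SibP is not produced.
Citrulline is absent, so MibD is active.
Required activator SibP is absent, so *cilE* is not transcribed.
So CilE is not produced.
Required activator CilE is absent, so *rudK* is not transcribed.

OFF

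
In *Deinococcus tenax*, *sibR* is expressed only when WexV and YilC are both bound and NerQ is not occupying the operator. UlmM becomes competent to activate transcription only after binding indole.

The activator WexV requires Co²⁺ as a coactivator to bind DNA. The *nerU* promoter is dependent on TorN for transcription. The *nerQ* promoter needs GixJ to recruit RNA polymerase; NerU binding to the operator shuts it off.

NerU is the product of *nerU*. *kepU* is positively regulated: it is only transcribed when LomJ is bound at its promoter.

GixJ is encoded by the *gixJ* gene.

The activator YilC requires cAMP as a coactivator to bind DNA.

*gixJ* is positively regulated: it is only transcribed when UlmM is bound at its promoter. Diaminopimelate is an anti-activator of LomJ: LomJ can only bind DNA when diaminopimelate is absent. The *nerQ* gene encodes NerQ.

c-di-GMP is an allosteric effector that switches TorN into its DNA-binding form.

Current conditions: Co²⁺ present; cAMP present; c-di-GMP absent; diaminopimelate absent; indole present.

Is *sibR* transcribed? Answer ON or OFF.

c-di-GMP is absent, so TorN is inactive.
Required activator TorN is absent, so *nerU* is not transcribed.
So NerU is not produced.
Indole is present, so UlmM is active.
No repressor is bound and UlmM is active, so *gixJ* is transcribed.
So GixJ is produced and active.
No repressor is bound and GixJ is active, so *nerQ* is transcribed.
So NerQ is produced and active.
Co²⁺ is present, so WexV is active.
cAMP is present, so YilC is active.
With repressor NerQ bound, *sibR* is not transcribed.

OFF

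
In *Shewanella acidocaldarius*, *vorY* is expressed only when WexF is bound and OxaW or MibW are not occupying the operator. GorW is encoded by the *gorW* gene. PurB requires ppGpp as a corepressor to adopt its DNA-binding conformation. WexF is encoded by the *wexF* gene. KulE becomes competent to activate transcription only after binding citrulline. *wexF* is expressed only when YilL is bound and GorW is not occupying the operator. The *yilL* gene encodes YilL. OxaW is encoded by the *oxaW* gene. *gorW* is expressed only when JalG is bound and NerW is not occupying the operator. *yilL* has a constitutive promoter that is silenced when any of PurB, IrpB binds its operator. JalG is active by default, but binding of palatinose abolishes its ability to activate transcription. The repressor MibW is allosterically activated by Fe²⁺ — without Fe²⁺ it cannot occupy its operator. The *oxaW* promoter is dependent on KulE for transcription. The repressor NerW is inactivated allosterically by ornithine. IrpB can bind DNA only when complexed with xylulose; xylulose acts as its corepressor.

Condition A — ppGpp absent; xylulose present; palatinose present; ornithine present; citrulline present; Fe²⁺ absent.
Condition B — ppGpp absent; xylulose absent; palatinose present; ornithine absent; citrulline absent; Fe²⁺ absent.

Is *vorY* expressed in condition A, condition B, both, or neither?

Condition A:
ppGpp is absent, so PurB is inactive.
Xylulose is present, so IrpB is active.
With repressor IrpB bound, *yilL* is not transcribed.
So YilL is not produced.
Palatinose is present, so JalG is inactive.
Ornithine is present, so NerW is inactive.
Required activator JalG is absent, so *gorW* is not transcribed.
So GorW is not produced.
Required activator YilL is absent, so *wexF* is not transcribed.
So WexF is not produced.
Citrulline is present, so KulE is active.
No repressor is bound and KulE is active, so *oxaW* is transcribed.
So OxaW is produced and active.
Fe²⁺ is absent, so MibW is inactive.
With repressor OxaW bound, *vorY* is not transcribed.
→ *vorY* is OFF in A.
Condition B:
ppGpp is absent, so PurB is inactive.
Xylulose is absent, so IrpB is inactive.
With no repressor bound, *yilL* is transcribed.
So YilL is produced and active.
Palatinose is present, so JalG is inactive.
Ornithine is absent, so NerW is active.
With repressor NerW bound, *gorW* is not transcribed.
So GorW is not produced.
No repressor is bound and YilL is active, so *wexF* is transcribed.
So WexF is produced and active.
Citrulline is absent, so KulE is inactive.
Required activator KulE is absent, so *oxaW* is not transcribed.
So OxaW is not produced.
Fe²⁺ is absent, so MibW is inactive.
No repressor is bound and WexF is active, so *vorY* is transcribed.
→ *vorY* is ON in B.

B only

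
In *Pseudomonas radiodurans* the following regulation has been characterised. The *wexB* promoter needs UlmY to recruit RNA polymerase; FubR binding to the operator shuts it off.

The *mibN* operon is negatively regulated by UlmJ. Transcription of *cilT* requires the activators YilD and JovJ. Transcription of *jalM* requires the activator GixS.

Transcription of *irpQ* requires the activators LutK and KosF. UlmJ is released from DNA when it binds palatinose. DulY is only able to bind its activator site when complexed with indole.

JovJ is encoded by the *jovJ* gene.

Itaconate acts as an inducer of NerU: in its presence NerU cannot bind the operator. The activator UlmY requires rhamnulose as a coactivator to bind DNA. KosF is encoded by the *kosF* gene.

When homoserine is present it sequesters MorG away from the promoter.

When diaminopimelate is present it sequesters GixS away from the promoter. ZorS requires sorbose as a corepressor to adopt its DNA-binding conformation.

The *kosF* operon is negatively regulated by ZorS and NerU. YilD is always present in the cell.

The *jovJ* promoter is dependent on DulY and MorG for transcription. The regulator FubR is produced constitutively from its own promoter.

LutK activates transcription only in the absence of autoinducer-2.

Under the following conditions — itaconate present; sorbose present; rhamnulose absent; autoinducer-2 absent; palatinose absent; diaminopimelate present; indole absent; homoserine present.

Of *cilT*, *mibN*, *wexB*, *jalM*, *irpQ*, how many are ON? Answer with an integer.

0

YilD is produced constitutively and is active.
Indole is absent, so DulY is inactive.
Homoserine is present, so MorG is inactive.
Required activator DulY is absent, so *jovJ* is not transcribed.
So JovJ is not produced.
Required activator JovJ is absent, so *cilT* is not transcribed.
→ *cilT* is OFF.
Palatinose is absent, so UlmJ is active.
With repressor UlmJ bound, *mibN* is not transcribed.
→ *mibN* is OFF.
Rhamnulose is absent, so UlmY is inactive.
FubR is produced constitutively and is active.
With repressor FubR bound, *wexB* is not transcribed.
→ *wexB* is OFF.
Diaminopimelate is present, so GixS is inactive.
Required activator GixS is absent, so *jalM* is not transcribed.
→ *jalM* is OFF.
Autoinducer-2 is absent, so LutK is active.
Sorbose is present, so ZorS is active.
Itaconate is present, so NerU is inactive.
With repressor ZorS bound, *kosF* is not transcribed.
So KosF is not produced.
Required activator KosF is absent, so *irpQ* is not transcribed.
→ *irpQ* is OFF.
0 of the 5 genes are transcribed.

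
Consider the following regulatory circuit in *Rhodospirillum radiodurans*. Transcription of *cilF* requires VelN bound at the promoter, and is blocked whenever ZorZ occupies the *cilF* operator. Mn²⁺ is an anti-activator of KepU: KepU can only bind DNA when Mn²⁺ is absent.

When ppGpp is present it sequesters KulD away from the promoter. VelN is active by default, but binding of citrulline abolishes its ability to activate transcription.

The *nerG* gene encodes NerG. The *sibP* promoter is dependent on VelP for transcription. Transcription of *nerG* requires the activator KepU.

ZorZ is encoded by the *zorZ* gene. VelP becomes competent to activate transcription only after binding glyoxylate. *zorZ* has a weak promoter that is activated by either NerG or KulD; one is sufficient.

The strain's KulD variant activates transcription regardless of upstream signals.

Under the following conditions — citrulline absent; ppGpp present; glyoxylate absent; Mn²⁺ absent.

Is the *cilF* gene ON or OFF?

Mn²⁺ is absent, so KepU is active.
No repressor is bound and KepU is active, so *nerG* is transcribed.
So NerG is produced and active.
KulD is constitutively active in this strain.
Activator NerG is present, so *zorZ* is transcribed.
So ZorZ is produced and active.
Citrulline is absent, so VelN is active.
With repressor ZorZ bound, *cilF* is not transcribed.

OFF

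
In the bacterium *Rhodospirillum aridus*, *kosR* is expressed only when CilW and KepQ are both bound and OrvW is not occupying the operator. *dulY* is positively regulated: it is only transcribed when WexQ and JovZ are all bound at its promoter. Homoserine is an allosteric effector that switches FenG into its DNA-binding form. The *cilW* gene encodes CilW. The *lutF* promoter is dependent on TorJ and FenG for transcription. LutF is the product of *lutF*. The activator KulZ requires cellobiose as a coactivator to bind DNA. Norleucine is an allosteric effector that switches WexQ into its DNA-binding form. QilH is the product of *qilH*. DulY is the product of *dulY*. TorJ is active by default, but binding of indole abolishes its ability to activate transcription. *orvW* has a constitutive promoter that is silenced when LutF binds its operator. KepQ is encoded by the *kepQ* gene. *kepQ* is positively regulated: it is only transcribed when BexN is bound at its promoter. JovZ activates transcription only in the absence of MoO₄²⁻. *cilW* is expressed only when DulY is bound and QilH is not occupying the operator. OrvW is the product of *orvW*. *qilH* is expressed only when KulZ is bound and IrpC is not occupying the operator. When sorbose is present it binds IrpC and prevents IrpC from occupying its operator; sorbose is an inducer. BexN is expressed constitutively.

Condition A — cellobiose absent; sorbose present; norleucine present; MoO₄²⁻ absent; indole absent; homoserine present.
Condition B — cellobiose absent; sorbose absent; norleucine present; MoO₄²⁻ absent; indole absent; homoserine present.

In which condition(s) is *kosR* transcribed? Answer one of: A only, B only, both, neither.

Condition A:
Cellobiose is absent, so KulZ is inactive.
Sorbose is present, so IrpC is inactive.
Required activator KulZ is absent, so *qilH* is not transcribed.
So QilH is not produced.
Norleucine is present, so WexQ is active.
MoO₄²⁻ is absent, so JovZ is active.
No repressor is bound and WexQ and JovZ are active, so *dulY* is transcribed.
So DulY is produced and active.
No repressor is bound and DulY is active, so *cilW* is transcribed.
So CilW is produced and active.
Indole is absent, so TorJ is active.
Homoserine is present, so FenG is active.
No repressor is bound and TorJ and FenG are active, so *lutF* is transcribed.
So LutF is produced and active.
With repressor LutF bound, *orvW* is not transcribed.
So OrvW is not produced.
BexN is produced constitutively and is active.
No repressor is bound and BexN is active, so *kepQ* is transcribed.
So KepQ is produced and active.
No repressor is bound and CilW and KepQ are active, so *kosR* is transcribed.
→ *kosR* is ON in A.
Condition B:
Cellobiose is absent, so KulZ is inactive.
Sorbose is absent, so IrpC is active.
With repressor IrpC bound, *qilH* is not transcribed.
So QilH is not produced.
Norleucine is present, so WexQ is active.
MoO₄²⁻ is absent, so JovZ is active.
No repressor is bound and WexQ and JovZ are active, so *dulY* is transcribed.
So DulY is produced and active.
No repressor is bound and DulY is active, so *cilW* is transcribed.
So CilW is produced and active.
Indole is absent, so TorJ is active.
Homoserine is present, so FenG is active.
No repressor is bound and TorJ and FenG are active, so *lutF* is transcribed.
So LutF is produced and active.
With repressor LutF bound, *orvW* is not transcribed.
So OrvW is not produced.
BexN is produced constitutively and is active.
No repressor is bound and BexN is active, so *kepQ* is transcribed.
So KepQ is produced and active.
No repressor is bound and CilW and KepQ are active, so *kosR* is transcribed.
→ *kosR* is ON in B.

both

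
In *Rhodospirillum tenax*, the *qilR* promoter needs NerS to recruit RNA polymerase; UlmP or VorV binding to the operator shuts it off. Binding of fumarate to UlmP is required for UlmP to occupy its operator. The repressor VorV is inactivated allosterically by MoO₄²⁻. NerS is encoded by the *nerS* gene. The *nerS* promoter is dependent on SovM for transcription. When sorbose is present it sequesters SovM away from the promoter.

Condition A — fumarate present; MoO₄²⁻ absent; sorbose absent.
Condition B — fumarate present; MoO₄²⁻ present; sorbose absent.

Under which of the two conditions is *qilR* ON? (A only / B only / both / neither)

Condition A:
Fumarate is present, so UlmP is active.
MoO₄²⁻ is absent, so VorV is active.
Sorbose is absent, so SovM is active.
No repressor is bound and SovM is active, so *nerS* is transcribed.
So NerS is produced and active.
With repressor UlmP bound, *qilR* is not transcribed.
→ *qilR* is OFF in A.
Condition B:
Fumarate is present, so UlmP is active.
MoO₄²⁻ is present, so VorV is inactive.
Sorbose is absent, so SovM is active.
No repressor is bound and SovM is active, so *nerS* is transcribed.
So NerS is produced and active.
With repressor UlmP bound, *qilR* is not transcribed.
→ *qilR* is OFF in B.

neither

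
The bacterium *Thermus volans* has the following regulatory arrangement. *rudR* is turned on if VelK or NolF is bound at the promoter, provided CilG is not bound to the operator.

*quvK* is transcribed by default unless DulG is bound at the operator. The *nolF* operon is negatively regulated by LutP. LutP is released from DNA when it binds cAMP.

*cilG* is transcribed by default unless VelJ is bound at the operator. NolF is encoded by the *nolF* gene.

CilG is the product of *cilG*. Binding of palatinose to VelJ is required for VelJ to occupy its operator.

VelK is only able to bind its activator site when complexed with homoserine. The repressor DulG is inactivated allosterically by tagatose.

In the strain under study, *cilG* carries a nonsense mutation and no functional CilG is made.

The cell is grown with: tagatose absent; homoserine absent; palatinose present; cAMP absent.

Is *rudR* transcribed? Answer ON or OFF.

OFF

Homoserine is absent, so VelK is inactive.
CilG is non-functional in this strain, so it has no effect.
cAMP is absent, so LutP is active.
With repressor LutP bound, *nolF* is not transcribed.
So NolF is not produced.
No activator is available at the *rudR* promoter, so *rudR* is not transcribed.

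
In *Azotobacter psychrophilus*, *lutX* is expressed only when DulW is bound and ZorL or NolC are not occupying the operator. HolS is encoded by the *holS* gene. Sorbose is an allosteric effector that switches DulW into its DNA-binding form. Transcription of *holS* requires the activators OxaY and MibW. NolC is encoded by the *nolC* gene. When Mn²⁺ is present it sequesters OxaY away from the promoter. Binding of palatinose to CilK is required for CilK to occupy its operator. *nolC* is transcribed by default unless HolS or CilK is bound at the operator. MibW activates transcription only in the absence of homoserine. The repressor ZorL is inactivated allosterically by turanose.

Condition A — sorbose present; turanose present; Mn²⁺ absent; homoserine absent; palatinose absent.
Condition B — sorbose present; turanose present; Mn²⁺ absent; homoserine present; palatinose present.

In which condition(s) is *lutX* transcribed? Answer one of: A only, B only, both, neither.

Condition A:
Sorbose is present, so DulW is active.
Turanose is present, so ZorL is inactive.
Mn²⁺ is absent, so OxaY is active.
Homoserine is absent, so MibW is active.
No repressor is bound and OxaY and MibW are active, so *holS* is transcribed.
So HolS is produced and active.
Palatinose is absent, so CilK is inactive.
With repressor HolS bound, *nolC* is not transcribed.
So NolC is not produced.
No repressor is bound and DulW is active, so *lutX* is transcribed.
→ *lutX* is ON in A.
Condition B:
Sorbose is present, so DulW is active.
Turanose is present, so ZorL is inactive.
Mn²⁺ is absent, so OxaY is active.
Homoserine is present, so MibW is inactive.
Required activator MibW is absent, so *holS* is not transcribed.
So HolS is not produced.
Palatinose is present, so CilK is active.
With repressor CilK bound, *nolC* is not transcribed.
So NolC is not produced.
No repressor is bound and DulW is active, so *lutX* is transcribed.
→ *lutX* is ON in B.

both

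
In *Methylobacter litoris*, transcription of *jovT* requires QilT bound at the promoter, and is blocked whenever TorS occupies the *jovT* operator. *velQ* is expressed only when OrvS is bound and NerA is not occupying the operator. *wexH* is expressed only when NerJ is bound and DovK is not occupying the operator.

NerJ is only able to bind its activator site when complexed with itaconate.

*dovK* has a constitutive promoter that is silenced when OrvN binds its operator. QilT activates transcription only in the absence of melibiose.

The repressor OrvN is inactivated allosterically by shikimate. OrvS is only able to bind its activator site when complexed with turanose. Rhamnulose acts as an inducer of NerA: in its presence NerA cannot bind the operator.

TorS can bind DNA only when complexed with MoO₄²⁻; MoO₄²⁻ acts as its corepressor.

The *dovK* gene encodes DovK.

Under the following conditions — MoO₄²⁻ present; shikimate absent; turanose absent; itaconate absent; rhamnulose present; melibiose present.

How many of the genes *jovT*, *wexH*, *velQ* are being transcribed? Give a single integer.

Melibiose is present, so QilT is inactive.
MoO₄²⁻ is present, so TorS is active.
With repressor TorS bound, *jovT* is not transcribed.
→ *jovT* is OFF.
Shikimate is absent, so OrvN is active.
With repressor OrvN bound, *dovK* is not transcribed.
So DovK is not produced.
Itaconate is absent, so NerJ is inactive.
Required activator NerJ is absent, so *wexH* is not transcribed.
→ *wexH* is OFF.
Turanose is absent, so OrvS is inactive.
Rhamnulose is present, so NerA is inactive.
Required activator OrvS is absent, so *velQ* is not transcribed.
→ *velQ* is OFF.
0 of the 3 genes are transcribed.

0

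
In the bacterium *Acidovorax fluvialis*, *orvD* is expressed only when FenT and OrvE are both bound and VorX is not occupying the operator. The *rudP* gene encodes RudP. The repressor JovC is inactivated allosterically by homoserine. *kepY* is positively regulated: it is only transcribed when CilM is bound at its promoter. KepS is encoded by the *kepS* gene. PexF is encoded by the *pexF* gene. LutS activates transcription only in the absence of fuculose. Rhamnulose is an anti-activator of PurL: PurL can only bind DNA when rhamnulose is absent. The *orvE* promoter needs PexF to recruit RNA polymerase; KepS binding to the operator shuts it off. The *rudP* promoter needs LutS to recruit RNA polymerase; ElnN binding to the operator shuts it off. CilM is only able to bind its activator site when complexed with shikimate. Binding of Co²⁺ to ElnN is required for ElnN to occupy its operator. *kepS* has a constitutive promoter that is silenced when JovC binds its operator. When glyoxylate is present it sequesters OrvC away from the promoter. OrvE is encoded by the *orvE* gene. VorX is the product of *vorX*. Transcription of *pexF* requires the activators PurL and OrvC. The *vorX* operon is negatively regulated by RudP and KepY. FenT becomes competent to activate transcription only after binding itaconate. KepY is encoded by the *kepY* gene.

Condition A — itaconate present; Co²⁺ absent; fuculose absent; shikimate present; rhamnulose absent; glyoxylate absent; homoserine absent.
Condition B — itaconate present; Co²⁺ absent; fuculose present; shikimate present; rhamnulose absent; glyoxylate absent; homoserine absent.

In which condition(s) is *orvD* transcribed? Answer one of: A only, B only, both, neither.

Condition A:
Itaconate is present, so FenT is active.
Co²⁺ is absent, so ElnN is inactive.
Fuculose is absent, so LutS is active.
No repressor is bound and LutS is active, so *rudP* is transcribed.
So RudP is produced and active.
Shikimate is present, so CilM is active.
No repressor is bound and CilM is active, so *kepY* is transcribed.
So KepY is produced and active.
With repressor RudP bound, *vorX* is not transcribed.
So VorX is not produced.
Rhamnulose is absent, so PurL is active.
Glyoxylate is absent, so OrvC is active.
No repressor is bound and PurL and OrvC are active, so *pexF* is transcribed.
So PexF is produced and active.
Homoserine is absent, so JovC is active.
With repressor JovC bound, *kepS* is not transcribed.
So KepS is not produced.
No repressor is bound and PexF is active, so *orvE* is transcribed.
So OrvE is produced and active.
No repressor is bound and FenT and OrvE are active, so *orvD* is transcribed.
→ *orvD* is ON in A.
Condition B:
Itaconate is present, so FenT is active.
Co²⁺ is absent, so ElnN is inactive.
Fuculose is present, so LutS is inactive.
Required activator LutS is absent, so *rudP* is not transcribed.
So RudP is not produced.
Shikimate is present, so CilM is active.
No repressor is bound and CilM is active, so *kepY* is transcribed.
So KepY is produced and active.
With repressor KepY bound, *vorX* is not transcribed.
So VorX is not produced.
Rhamnulose is absent, so PurL is active.
Glyoxylate is absent, so OrvC is active.
No repressor is bound and PurL and OrvC are active, so *pexF* is transcribed.
So PexF is produced and active.
Homoserine is absent, so JovC is active.
With repressor JovC bound, *kepS* is not transcribed.
So KepS is not produced.
No repressor is bound and PexF is active, so *orvE* is transcribed.
So OrvE is produced and active.
No repressor is bound and FenT and OrvE are active, so *orvD* is transcribed.
→ *orvD* is ON in B.

both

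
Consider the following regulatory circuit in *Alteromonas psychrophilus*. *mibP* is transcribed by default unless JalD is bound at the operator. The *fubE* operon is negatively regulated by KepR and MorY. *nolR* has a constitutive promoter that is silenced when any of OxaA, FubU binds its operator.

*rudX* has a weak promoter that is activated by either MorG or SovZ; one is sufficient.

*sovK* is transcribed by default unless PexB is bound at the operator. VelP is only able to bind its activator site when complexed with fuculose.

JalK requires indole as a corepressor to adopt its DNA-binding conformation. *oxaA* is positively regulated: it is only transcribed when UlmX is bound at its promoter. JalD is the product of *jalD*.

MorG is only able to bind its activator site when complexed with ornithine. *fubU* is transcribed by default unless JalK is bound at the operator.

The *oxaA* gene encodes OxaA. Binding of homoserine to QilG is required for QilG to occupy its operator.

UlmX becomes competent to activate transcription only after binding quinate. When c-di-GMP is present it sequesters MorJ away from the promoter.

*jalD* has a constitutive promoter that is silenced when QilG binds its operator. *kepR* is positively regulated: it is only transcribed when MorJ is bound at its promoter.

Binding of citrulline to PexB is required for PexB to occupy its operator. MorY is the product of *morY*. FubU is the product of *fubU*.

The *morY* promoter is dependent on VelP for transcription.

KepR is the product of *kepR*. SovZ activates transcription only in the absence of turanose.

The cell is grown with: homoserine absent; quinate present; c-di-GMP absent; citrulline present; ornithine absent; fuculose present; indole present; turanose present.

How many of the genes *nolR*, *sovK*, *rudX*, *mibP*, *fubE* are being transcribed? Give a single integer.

0

Quinate is present, so UlmX is active.
No repressor is bound and UlmX is active, so *oxaA* is transcribed.
So OxaA is produced and active.
Indole is present, so JalK is active.
With repressor JalK bound, *fubU* is not transcribed.
So FubU is not produced.
With repressor OxaA bound, *nolR* is not transcribed.
→ *nolR* is OFF.
Citrulline is present, so PexB is active.
With repressor PexB bound, *sovK* is not transcribed.
→ *sovK* is OFF.
Ornithine is absent, so MorG is inactive.
Turanose is present, so SovZ is inactive.
No activator is available at the *rudX* promoter, so *rudX* is not transcribed.
→ *rudX* is OFF.
Homoserine is absent, so QilG is inactive.
With no repressor bound, *jalD* is transcribed.
So JalD is produced and active.
With repressor JalD bound, *mibP* is not transcribed.
→ *mibP* is OFF.
c-di-GMP is absent, so MorJ is active.
No repressor is bound and MorJ is active, so *kepR* is transcribed.
So KepR is produced and active.
Fuculose is present, so VelP is active.
No repressor is bound and VelP is active, so *morY* is transcribed.
So MorY is produced and active.
With repressor KepR bound, *fubE* is not transcribed.
→ *fubE* is OFF.
0 of the 5 genes are transcribed.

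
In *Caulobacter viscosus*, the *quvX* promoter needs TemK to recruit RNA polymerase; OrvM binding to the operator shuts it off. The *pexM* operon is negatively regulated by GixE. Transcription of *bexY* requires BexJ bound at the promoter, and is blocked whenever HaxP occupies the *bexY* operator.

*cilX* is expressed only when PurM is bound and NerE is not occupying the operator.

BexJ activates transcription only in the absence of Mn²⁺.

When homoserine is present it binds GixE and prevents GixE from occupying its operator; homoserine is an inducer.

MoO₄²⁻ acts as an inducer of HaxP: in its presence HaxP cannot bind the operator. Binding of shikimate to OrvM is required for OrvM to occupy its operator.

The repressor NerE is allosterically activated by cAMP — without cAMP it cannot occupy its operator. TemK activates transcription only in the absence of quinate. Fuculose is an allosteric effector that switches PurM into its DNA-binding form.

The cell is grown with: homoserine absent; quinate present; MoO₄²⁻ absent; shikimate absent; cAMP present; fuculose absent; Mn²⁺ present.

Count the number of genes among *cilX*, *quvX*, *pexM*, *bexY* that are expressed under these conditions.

0

cAMP is present, so NerE is active.
Fuculose is absent, so PurM is inactive.
With repressor NerE bound, *cilX* is not transcribed.
→ *cilX* is OFF.
Shikimate is absent, so OrvM is inactive.
Quinate is present, so TemK is inactive.
Required activator TemK is absent, so *quvX* is not transcribed.
→ *quvX* is OFF.
Homoserine is absent, so GixE is active.
With repressor GixE bound, *pexM* is not transcribed.
→ *pexM* is OFF.
Mn²⁺ is present, so BexJ is inactive.
MoO₄²⁻ is absent, so HaxP is active.
With repressor HaxP bound, *bexY* is not transcribed.
→ *bexY* is OFF.
0 of the 4 genes are transcribed.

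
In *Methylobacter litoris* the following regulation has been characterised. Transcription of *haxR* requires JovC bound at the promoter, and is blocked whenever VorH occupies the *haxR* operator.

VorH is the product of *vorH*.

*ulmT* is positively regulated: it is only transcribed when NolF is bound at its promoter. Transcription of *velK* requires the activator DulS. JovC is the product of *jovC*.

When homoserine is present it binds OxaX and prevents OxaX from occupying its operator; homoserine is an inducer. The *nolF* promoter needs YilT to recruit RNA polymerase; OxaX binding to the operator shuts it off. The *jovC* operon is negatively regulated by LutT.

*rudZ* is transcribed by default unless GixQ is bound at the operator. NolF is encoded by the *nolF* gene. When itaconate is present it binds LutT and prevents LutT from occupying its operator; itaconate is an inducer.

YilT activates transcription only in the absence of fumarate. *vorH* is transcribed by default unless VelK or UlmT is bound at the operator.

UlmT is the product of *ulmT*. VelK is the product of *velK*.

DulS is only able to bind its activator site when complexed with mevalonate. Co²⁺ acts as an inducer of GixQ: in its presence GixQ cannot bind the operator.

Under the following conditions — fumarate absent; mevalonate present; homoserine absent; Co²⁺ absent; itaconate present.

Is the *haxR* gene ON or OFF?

ON

Itaconate is present, so LutT is inactive.
With no repressor bound, *jovC* is transcribed.
So JovC is produced and active.
Mevalonate is present, so DulS is active.
No repressor is bound and DulS is active, so *velK* is transcribed.
So VelK is produced and active.
Fumarate is absent, so YilT is active.
Homoserine is absent, so OxaX is active.
With repressor OxaX bound, *nolF* is not transcribed.
So NolF is not produced.
Required activator NolF is absent, so *ulmT* is not transcribed.
So UlmT is not produced.
With repressor VelK bound, *vorH* is not transcribed.
So VorH is not produced.
No repressor is bound and JovC is active, so *haxR* is transcribed.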